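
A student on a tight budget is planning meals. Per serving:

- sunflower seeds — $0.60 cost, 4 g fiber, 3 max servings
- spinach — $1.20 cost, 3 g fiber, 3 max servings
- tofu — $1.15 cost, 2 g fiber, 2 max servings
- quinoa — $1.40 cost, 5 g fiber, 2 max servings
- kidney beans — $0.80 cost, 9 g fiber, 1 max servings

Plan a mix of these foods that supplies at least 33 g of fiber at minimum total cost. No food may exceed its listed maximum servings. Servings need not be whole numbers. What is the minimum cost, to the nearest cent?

$6.20

Cost per g of fiber: kidney beans $0.0889, sunflower seeds $0.1500, quinoa $0.2800, spinach $0.4000, tofu $0.5750.
Take 1 serving of kidney beans: +9.0 g fiber for $0.80 (total $0.80, still need 24.0 g).
Take 3 servings of sunflower seeds: +12.0 g fiber for $1.80 (total $2.60, still need 12.0 g).
Take 2 servings of quinoa: +10.0 g fiber for $2.80 (total $5.40, still need 2.0 g).
Take 0.6667 servings of spinach: +2.0 g fiber for $0.80 (total $6.20, still need 0.0 g).
Greedy by cheapest-per-g is optimal for a single linear constraint, so the minimum cost is $6.20.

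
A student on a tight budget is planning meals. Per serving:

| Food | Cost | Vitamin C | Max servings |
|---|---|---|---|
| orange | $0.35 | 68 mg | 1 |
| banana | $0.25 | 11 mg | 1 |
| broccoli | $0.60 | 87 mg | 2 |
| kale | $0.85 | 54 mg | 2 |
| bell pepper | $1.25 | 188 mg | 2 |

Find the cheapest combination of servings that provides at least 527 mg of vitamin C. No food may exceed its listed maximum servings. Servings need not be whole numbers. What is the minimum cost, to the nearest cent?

$3.42

Cost per mg of vitamin C: orange $0.0051, bell pepper $0.0066, broccoli $0.0069, kale $0.0157, banana $0.0227.
Take 1 serving of orange: +68.0 mg vitamin C for $0.35 (total $0.35, still need 459.0 mg).
Take 2 servings of bell pepper: +376.0 mg vitamin C for $2.50 (total $2.85, still need 83.0 mg).
Take 0.954 servings of broccoli: +83.0 mg vitamin C for $0.57 (total $3.42, still need 0.0 mg).
Filling from the cheapest source first is optimal under one linear minimum: $3.42.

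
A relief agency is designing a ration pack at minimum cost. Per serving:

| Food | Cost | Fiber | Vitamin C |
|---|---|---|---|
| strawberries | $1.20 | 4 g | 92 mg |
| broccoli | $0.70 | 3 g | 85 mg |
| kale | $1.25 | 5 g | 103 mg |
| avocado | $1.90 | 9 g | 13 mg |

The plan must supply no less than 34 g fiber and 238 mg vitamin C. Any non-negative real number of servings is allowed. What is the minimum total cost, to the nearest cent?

With two linear requirements the optimum uses one or two foods; enumerate the corners.
strawberries only: max(34/4, 238/92) = 8.5 servings → $10.20.
broccoli only: max(34/3, 238/85) = 11.33 servings → $7.93.
kale only: max(34/5, 238/103) = 6.8 servings → $8.50.
avocado only: max(34/9, 238/13) = 18.31 servings → $34.78.
strawberries + broccoli with both targets exact would need a negative amount; discard.
strawberries + kale: the both-tight solution has a negative serving — not a feasible corner.
strawberries + avocado with both tight: 2.191 servings and 2.804 servings → $7.96.
broccoli + kale: the both-tight solution has a negative serving — not a feasible corner.
broccoli + avocado with both tight: 2.342 servings and 2.997 servings → $7.33.
kale + avocado with both tight: 1.972 servings and 2.682 servings → $7.56.
Cheapest feasible corner: $7.33.

$7.33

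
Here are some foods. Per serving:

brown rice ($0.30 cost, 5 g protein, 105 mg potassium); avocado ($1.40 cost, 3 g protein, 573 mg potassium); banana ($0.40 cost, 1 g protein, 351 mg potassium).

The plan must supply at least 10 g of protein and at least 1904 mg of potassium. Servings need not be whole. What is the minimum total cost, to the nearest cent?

brown rice only: max(10/5, 1904/105) = 18.13 servings → $5.44.
avocado only: max(10/3, 1904/573) = 3.333 servings → $4.67.
banana only: max(10/1, 1904/351) = 10 servings → $4.00.
brown rice + avocado with both tight: 0.007059 servings and 3.322 servings → $4.65.
brown rice + banana with both tight: 0.9733 servings and 5.133 servings → $2.35.
avocado + banana: the both-tight solution has a negative serving — not a feasible corner.
Cheapest feasible corner: $2.35.

$2.35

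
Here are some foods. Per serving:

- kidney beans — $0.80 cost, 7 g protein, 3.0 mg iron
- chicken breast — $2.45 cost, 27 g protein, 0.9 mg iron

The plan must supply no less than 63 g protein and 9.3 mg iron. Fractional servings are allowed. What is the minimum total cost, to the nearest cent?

$6.15

With two linear requirements the optimum uses one or two foods; enumerate the corners.
kidney beans only: max(63/7, 9.3/3.0) = 9 servings → $7.20.
chicken breast only: max(63/27, 9.3/0.9) = 10.33 servings → $25.32.
kidney beans + chicken breast with both tight: 2.602 servings and 1.659 servings → $6.15.
The minimum over all feasible corners is $6.15.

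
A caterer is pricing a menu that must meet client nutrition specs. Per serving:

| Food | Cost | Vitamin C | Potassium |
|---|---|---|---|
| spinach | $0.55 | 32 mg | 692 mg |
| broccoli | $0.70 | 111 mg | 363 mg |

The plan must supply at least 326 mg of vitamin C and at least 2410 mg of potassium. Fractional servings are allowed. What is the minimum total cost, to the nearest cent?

The cheapest plan sits at a corner of the feasible region — with two constraints it uses at most two foods.
spinach only: max(326/32, 2410/692) = 10.19 servings → $5.60.
broccoli only: max(326/111, 2410/363) = 6.639 servings → $4.65.
spinach + broccoli with both tight: 2.288 servings and 2.277 servings → $2.85.
The minimum over all feasible corners is $2.85.

$2.85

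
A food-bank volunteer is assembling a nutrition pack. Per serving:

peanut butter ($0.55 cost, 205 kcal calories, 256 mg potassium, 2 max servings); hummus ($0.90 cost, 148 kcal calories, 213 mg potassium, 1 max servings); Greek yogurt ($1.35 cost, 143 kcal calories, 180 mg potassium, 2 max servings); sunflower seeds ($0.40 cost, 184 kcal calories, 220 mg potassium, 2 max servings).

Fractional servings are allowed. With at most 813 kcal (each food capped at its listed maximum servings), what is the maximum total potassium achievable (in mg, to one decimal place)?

Potassium per kcal: hummus 1.439, Greek yogurt 1.259, peanut butter 1.249, sunflower seeds 1.196.
Take 1 serving of hummus: uses 148 kcal, +213.0 mg potassium (running total 213.0 mg).
Take 2 servings of Greek yogurt: uses 286 kcal, +360.0 mg potassium (running total 573.0 mg).
Take 1.849 servings of peanut butter: uses 379 kcal, +473.3 mg potassium (running total 1046.3 mg).
Greedy by best ratio exhausts the calories allowance optimally: 1046.3 mg.

1046.3 mg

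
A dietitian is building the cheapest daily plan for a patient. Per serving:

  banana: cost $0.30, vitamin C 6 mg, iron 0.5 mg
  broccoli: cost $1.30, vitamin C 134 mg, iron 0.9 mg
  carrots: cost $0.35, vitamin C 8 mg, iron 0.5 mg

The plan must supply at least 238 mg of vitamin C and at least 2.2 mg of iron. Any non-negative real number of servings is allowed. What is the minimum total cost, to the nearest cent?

$2.63

This is a tiny linear program; its minimum lies at a vertex of the feasible set. List the vertices and price them.
banana only: max(238/6, 2.2/0.5) = 39.67 servings → $11.90.
broccoli only: max(238/134, 2.2/0.9) = 2.444 servings → $3.18.
carrots only: max(238/8, 2.2/0.5) = 29.75 servings → $10.41.
banana + broccoli with both tight: 1.308 servings and 1.718 servings → $2.63.
banana + carrots: intersection lies outside the first quadrant.
broccoli + carrots with both tight: 1.696 servings and 1.348 servings → $2.68.
The minimum over all feasible corners is $2.63.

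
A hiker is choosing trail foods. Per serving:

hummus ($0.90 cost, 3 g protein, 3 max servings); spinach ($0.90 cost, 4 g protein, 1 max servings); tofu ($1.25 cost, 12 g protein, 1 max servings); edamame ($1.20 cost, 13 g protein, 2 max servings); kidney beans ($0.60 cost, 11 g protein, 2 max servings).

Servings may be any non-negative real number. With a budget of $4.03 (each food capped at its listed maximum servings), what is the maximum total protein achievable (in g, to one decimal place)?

52.1 g

Protein per dollar: kidney beans 18.33, edamame 10.83, tofu 9.6, spinach 4.444, hummus 3.333.
Take 2 servings of kidney beans: spends $1.20, +22.0 g protein (running total 22.0 g).
Take 2 servings of edamame: spends $2.40, +26.0 g protein (running total 48.0 g).
Take 0.344 servings of tofu: spends $0.43, +4.1 g protein (running total 52.1 g).
Greedy by best ratio exhausts the cost allowance optimally: 52.1 g.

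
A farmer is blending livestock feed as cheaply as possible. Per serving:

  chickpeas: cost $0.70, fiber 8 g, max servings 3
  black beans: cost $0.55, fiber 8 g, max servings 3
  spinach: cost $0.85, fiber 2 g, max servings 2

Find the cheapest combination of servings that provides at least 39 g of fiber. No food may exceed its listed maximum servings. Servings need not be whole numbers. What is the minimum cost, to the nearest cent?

Cost per g of fiber: black beans $0.0688, chickpeas $0.0875, spinach $0.4250.
Take 3 servings of black beans: +24.0 g fiber for $1.65 (total $1.65, still need 15.0 g).
Take 1.875 servings of chickpeas: +15.0 g fiber for $1.31 (total $2.96, still need 0.0 g).
Greedy by cheapest-per-g is optimal for a single linear constraint, so the minimum cost is $2.96.

$2.96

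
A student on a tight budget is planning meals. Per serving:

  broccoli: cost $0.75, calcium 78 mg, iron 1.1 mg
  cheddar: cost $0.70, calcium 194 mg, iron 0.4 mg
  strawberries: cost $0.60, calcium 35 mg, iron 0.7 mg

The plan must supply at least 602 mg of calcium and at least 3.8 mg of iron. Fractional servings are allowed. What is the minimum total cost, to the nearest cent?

$3.45

With two linear requirements the optimum uses one or two foods; enumerate the corners.
broccoli only: max(602/78, 3.8/1.1) = 7.718 servings → $5.79.
cheddar only: max(602/194, 3.8/0.4) = 9.5 servings → $6.65.
strawberries only: max(602/35, 3.8/0.7) = 17.2 servings → $10.32.
broccoli + cheddar with both tight: 2.724 servings and 2.008 servings → $3.45.
broccoli + strawberries with both targets exact would need a negative amount; discard.
cheddar + strawberries with both tight: 2.368 servings and 4.076 servings → $4.10.
The minimum over all feasible corners is $3.45.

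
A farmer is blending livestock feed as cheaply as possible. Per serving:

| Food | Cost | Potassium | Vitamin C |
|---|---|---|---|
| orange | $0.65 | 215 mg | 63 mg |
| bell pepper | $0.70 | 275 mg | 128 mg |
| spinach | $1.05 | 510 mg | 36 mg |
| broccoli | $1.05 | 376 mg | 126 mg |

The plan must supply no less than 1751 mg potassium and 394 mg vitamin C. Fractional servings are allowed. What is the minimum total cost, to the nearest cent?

$3.94

Two binding constraints pin down two serving amounts, so the optimal mix uses at most two foods. The candidates are each food alone (scaled to the tighter of potassium/vitamin C) and each pair with both constraints tight.
orange only: max(1751/215, 394/63) = 8.144 servings → $5.29.
bell pepper only: max(1751/275, 394/128) = 6.367 servings → $4.46.
spinach only: max(1751/510, 394/36) = 10.94 servings → $11.49.
broccoli only: max(1751/376, 394/126) = 4.657 servings → $4.89.
orange + bell pepper with both targets exact would need a negative amount; discard.
orange + spinach with both tight: 5.654 servings and 1.05 servings → $4.78.
orange + broccoli with both targets exact would need a negative amount; discard.
bell pepper + spinach with both tight: 2.49 servings and 2.091 servings → $3.94.
bell pepper + broccoli with both targets exact would need a negative amount; discard.
spinach + broccoli with both tight: 1.429 servings and 2.719 servings → $4.36.
The minimum over all feasible corners is $3.94.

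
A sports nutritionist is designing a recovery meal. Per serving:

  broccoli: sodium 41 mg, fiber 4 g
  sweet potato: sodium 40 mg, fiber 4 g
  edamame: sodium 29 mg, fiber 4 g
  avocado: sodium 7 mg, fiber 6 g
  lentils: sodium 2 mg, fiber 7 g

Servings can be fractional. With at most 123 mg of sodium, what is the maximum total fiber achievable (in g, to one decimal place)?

430.5 g

Fiber per mg sodium: lentils 3.5, avocado 0.8571, edamame 0.1379, sweet potato 0.1, broccoli 0.09756.
With no serving limits, spend the whole sodium allowance on lentils: 123 mg / 2 mg × 7 g = 430.5 g.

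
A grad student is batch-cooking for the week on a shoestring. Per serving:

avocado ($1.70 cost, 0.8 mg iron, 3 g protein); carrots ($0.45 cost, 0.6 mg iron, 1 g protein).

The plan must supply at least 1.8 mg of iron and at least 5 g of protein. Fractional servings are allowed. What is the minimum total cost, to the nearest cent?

$2.25

An LP optimum is at a vertex; with two nutrient constraints at most two foods are used. Check each candidate.
avocado only: max(1.8/0.8, 5/3) = 2.25 servings → $3.83.
carrots only: max(1.8/0.6, 5/1) = 5 servings → $2.25.
avocado + carrots with both tight: 1.2 servings and 1.4 servings → $2.67.
So the least-cost plan costs $2.25.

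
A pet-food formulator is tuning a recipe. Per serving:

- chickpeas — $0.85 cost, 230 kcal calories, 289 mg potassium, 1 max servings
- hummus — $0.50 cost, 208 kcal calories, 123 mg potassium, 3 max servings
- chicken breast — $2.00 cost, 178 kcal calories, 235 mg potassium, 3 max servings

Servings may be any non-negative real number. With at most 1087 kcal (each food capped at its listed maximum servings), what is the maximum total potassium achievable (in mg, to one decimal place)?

1185.0 mg

Potassium per kcal: chicken breast 1.32, chickpeas 1.257, hummus 0.5913.
Take 3 servings of chicken breast: uses 534 kcal, +705.0 mg potassium (running total 705.0 mg).
Take 1 serving of chickpeas: uses 230 kcal, +289.0 mg potassium (running total 994.0 mg).
Take 1.553 servings of hummus: uses 323 kcal, +191.0 mg potassium (running total 1185.0 mg).
Greedy by best ratio exhausts the calories allowance optimally: 1185.0 mg.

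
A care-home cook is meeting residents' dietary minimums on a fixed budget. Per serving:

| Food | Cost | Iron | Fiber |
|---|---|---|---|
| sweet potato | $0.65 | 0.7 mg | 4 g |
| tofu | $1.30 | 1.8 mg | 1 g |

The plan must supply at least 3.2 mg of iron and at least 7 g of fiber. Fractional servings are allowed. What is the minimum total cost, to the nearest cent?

$2.52

The cheapest plan sits at a corner of the feasible region — with two constraints it uses at most two foods.
sweet potato only: max(3.2/0.7, 7/4) = 4.571 servings → $2.97.
tofu only: max(3.2/1.8, 7/1) = 7 servings → $9.10.
sweet potato + tofu with both tight: 1.446 servings and 1.215 servings → $2.52.
So the least-cost plan costs $2.52.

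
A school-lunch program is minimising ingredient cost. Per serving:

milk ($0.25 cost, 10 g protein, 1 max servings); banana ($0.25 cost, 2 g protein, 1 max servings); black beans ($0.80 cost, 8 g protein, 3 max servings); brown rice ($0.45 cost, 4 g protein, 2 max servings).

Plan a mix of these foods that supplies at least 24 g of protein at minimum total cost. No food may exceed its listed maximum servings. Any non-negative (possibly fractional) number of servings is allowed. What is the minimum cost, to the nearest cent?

$1.65

Cost per g of protein: milk $0.0250, black beans $0.1000, brown rice $0.1125, banana $0.1250.
Take 1 serving of milk: +10.0 g protein for $0.25 (total $0.25, still need 14.0 g).
Take 1.75 servings of black beans: +14.0 g protein for $1.40 (total $1.65, still need 0.0 g).
Greedy by cheapest-per-g is optimal for a single linear constraint, so the minimum cost is $1.65.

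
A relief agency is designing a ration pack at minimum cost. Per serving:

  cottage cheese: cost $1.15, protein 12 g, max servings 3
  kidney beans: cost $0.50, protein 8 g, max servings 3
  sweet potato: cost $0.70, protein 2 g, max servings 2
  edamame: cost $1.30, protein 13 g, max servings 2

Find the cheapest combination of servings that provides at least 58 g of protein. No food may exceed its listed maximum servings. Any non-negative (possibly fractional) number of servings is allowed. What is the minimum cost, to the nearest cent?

$4.76

Cost per g of protein: kidney beans $0.0625, cottage cheese $0.0958, edamame $0.1000, sweet potato $0.3500.
Take 3 servings of kidney beans: +24.0 g protein for $1.50 (total $1.50, still need 34.0 g).
Take 2.833 servings of cottage cheese: +34.0 g protein for $3.26 (total $4.76, still need 0.0 g).
Filling from the cheapest source first is optimal under one linear minimum: $4.76.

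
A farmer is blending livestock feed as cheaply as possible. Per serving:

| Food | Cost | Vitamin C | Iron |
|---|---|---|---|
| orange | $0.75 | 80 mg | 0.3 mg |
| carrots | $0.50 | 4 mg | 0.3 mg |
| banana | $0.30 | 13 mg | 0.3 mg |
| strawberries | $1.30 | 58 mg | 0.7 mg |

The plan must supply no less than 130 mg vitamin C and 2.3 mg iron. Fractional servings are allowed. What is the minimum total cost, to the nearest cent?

A basic optimal solution has at most two foods positive. Try each food alone and each pair with both targets met exactly.
orange only: max(130/80, 2.3/0.3) = 7.667 servings → $5.75.
carrots only: max(130/4, 2.3/0.3) = 32.5 servings → $16.25.
banana only: max(130/13, 2.3/0.3) = 10 servings → $3.00.
strawberries only: max(130/58, 2.3/0.7) = 3.286 servings → $4.27.
orange + carrots with both tight: 1.307 servings and 6.36 servings → $4.16.
orange + banana with both tight: 0.4527 servings and 7.214 servings → $2.50.
orange + strawberries with both targets exact would need a negative amount; discard.
carrots + banana: intersection lies outside the first quadrant.
carrots + strawberries with both tight: 2.904 servings and 2.041 servings → $4.11.
banana + strawberries with both tight: 5.108 servings and 1.096 servings → $2.96.
The minimum over all feasible corners is $2.50.

$2.50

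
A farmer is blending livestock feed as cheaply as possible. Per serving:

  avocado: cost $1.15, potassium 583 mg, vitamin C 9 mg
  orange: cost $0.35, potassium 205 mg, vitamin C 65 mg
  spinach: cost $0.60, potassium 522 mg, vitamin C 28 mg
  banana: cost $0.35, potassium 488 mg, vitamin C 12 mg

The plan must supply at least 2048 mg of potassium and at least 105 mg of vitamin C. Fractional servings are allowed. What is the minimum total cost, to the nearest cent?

$1.65

This is a tiny linear program; its minimum lies at a vertex of the feasible set. List the vertices and price them.
avocado only: max(2048/583, 105/9) = 11.67 servings → $13.42.
orange only: max(2048/205, 105/65) = 9.99 servings → $3.50.
spinach only: max(2048/522, 105/28) = 3.923 servings → $2.35.
banana only: max(2048/488, 105/12) = 8.75 servings → $3.06.
avocado + orange with both tight: 3.096 servings and 1.187 servings → $3.98.
avocado + spinach with both tight: 0.218 servings and 3.68 servings → $2.46.
avocado + banana with both targets exact would need a negative amount; discard.
orange + spinach: intersection lies outside the first quadrant.
orange + banana with both tight: 0.9113 servings and 3.814 servings → $1.65.
spinach + banana with both tight: 3.603 servings and 0.3424 servings → $2.28.
So the least-cost plan costs $1.65.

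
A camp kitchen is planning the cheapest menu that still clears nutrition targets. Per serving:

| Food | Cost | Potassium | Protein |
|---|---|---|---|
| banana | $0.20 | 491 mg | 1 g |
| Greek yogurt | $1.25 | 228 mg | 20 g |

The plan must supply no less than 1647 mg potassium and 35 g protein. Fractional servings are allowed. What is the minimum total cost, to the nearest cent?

For a min-cost LP with two ≥-constraints, a basic feasible solution has at most two positive variables.
banana only: max(1647/491, 35/1) = 35 servings → $7.00.
Greek yogurt only: max(1647/228, 35/20) = 7.224 servings → $9.03.
banana + Greek yogurt with both tight: 2.602 servings and 1.62 servings → $2.55.
The minimum over all feasible corners is $2.55.

$2.55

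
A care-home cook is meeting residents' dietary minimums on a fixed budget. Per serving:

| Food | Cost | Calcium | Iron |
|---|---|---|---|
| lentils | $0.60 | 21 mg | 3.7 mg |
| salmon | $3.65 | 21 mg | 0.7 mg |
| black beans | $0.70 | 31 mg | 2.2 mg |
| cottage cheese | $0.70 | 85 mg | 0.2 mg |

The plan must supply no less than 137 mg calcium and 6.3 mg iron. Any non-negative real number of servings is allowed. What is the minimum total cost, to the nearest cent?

Check every corner: each single food scaled to meet both minima, and each pair solved so both constraints bind.
lentils only: max(137/21, 6.3/3.7) = 6.524 servings → $3.91.
salmon only: max(137/21, 6.3/0.7) = 9 servings → $32.85.
black beans only: max(137/31, 6.3/2.2) = 4.419 servings → $3.09.
cottage cheese only: max(137/85, 6.3/0.2) = 31.5 servings → $22.05.
lentils + salmon with both tight: 0.5778 servings and 5.946 servings → $22.05.
lentils + black beans with both targets exact would need a negative amount; discard.
lentils + cottage cheese with both tight: 1.637 servings and 1.207 servings → $1.83.
salmon + black beans with both tight: 4.331 servings and 1.486 servings → $16.85.
salmon + cottage cheese with both targets exact would need a negative amount; discard.
black beans + cottage cheese with both tight: 2.81 servings and 0.5868 servings → $2.38.
The minimum over all feasible corners is $1.83.

$1.83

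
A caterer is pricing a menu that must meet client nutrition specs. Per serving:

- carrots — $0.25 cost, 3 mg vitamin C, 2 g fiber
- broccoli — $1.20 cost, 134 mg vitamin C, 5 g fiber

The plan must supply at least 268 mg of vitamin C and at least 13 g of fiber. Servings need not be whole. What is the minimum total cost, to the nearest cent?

$2.75

An LP optimum is at a vertex; with two nutrient constraints at most two foods are used. Check each candidate.
carrots only: max(268/3, 13/2) = 89.33 servings → $22.33.
broccoli only: max(268/134, 13/5) = 2.6 servings → $3.12.
carrots + broccoli with both tight: 1.589 servings and 1.964 servings → $2.75.
Cheapest feasible corner: $2.75.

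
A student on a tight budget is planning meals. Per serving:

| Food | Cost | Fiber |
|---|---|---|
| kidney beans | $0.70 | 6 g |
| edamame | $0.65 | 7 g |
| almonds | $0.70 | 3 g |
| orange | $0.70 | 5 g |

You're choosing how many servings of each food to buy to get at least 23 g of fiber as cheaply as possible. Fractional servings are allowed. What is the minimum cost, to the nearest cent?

$2.14

Cost per g of fiber: edamame $0.0929, kidney beans $0.1167, orange $0.1400, almonds $0.2333.
With no serving limits, use only edamame: 23 g / 7 g = 3.286 servings × $0.65 = $2.14.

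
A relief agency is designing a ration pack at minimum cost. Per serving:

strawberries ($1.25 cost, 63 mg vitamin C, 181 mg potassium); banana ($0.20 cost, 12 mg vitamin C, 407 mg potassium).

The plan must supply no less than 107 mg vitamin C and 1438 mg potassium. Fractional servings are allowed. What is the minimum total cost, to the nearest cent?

strawberries only: max(107/63, 1438/181) = 7.945 servings → $9.93.
banana only: max(107/12, 1438/407) = 8.917 servings → $1.78.
strawberries + banana with both tight: 1.12 servings and 3.035 servings → $2.01.
The minimum over all feasible corners is $1.78.

$1.78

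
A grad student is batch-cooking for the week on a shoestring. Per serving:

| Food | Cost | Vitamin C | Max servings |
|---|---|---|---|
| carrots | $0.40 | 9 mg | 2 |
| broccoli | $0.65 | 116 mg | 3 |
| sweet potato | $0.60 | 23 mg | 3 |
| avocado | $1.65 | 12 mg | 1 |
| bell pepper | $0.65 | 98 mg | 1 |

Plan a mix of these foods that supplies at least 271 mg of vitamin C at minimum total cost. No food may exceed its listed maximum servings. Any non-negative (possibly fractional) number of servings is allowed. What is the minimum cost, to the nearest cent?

Cost per mg of vitamin C: broccoli $0.0056, bell pepper $0.0066, sweet potato $0.0261, carrots $0.0444, avocado $0.1375.
Take 2.336 servings of broccoli: +271.0 mg vitamin C for $1.52 (total $1.52, still need 0.0 mg).
Greedy by cheapest-per-mg is optimal for a single linear constraint, so the minimum cost is $1.52.

$1.52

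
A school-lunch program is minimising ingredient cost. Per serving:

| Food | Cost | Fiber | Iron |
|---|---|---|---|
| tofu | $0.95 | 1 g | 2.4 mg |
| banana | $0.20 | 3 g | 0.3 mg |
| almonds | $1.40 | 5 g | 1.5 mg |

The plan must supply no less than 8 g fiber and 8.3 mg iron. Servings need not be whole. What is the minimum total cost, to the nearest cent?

Two binding constraints pin down two serving amounts, so the optimal mix uses at most two foods. The candidates are each food alone (scaled to the tighter of fiber/iron) and each pair with both constraints tight.
tofu only: max(8/1, 8.3/2.4) = 8 servings → $7.60.
banana only: max(8/3, 8.3/0.3) = 27.67 servings → $5.53.
almonds only: max(8/5, 8.3/1.5) = 5.533 servings → $7.75.
tofu + banana with both tight: 3.261 servings and 1.58 servings → $3.41.
tofu + almonds with both tight: 2.81 servings and 1.038 servings → $4.12.
banana + almonds: intersection lies outside the first quadrant.
So the least-cost plan costs $3.41.

$3.41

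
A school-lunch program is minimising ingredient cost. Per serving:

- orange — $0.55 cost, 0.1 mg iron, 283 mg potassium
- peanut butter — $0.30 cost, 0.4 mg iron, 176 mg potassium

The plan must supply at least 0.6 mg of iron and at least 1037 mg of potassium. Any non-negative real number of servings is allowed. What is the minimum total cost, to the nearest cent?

$1.77

A basic optimal solution has at most two foods positive. Try each food alone and each pair with both targets met exactly.
orange only: max(0.6/0.1, 1037/283) = 6 servings → $3.30.
peanut butter only: max(0.6/0.4, 1037/176) = 5.892 servings → $1.77.
orange + peanut butter with both tight: 3.234 servings and 0.6914 servings → $1.99.
So the least-cost plan costs $1.77.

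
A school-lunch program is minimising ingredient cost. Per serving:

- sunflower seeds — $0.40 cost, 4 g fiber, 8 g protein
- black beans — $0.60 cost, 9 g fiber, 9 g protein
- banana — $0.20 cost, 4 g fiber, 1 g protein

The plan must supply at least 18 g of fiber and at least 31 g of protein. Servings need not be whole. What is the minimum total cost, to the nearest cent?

$1.63

Two binding constraints pin down two serving amounts, so the optimal mix uses at most two foods. The candidates are each food alone (scaled to the tighter of fiber/protein) and each pair with both constraints tight.
sunflower seeds only: max(18/4, 31/8) = 4.5 servings → $1.80.
black beans only: max(18/9, 31/9) = 3.444 servings → $2.07.
banana only: max(18/4, 31/1) = 31 servings → $6.20.
sunflower seeds + black beans with both tight: 3.25 servings and 0.5556 servings → $1.63.
sunflower seeds + banana with both tight: 3.786 servings and 0.7143 servings → $1.66.
black beans + banana: intersection lies outside the first quadrant.
So the least-cost plan costs $1.63.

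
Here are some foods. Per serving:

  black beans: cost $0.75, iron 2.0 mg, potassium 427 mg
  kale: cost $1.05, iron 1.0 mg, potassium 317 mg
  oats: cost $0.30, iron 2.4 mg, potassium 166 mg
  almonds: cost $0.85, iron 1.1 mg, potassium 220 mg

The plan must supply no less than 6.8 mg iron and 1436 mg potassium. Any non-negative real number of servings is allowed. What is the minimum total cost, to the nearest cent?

$2.52

black beans only: max(6.8/2.0, 1436/427) = 3.4 servings → $2.55.
kale only: max(6.8/1.0, 1436/317) = 6.8 servings → $7.14.
oats only: max(6.8/2.4, 1436/166) = 8.651 servings → $2.60.
almonds only: max(6.8/1.1, 1436/220) = 6.527 servings → $5.55.
black beans + kale: intersection lies outside the first quadrant.
black beans + oats with both tight: 3.345 servings and 0.04561 servings → $2.52.
black beans + almonds with both tight: 2.815 servings and 1.064 servings → $3.02.
kale + oats with both tight: 3.896 servings and 1.21 servings → $4.45.
kale + almonds with both tight: 0.6496 servings and 5.591 servings → $5.43.
oats + almonds: the both-tight solution has a negative serving — not a feasible corner.
The minimum over all feasible corners is $2.52.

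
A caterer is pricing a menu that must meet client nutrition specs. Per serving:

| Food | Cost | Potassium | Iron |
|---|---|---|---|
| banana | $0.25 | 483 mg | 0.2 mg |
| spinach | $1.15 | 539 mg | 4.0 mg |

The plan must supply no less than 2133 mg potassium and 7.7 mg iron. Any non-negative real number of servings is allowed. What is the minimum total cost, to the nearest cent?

An LP optimum is at a vertex; with two nutrient constraints at most two foods are used. Check each candidate.
banana only: max(2133/483, 7.7/0.2) = 38.5 servings → $9.62.
spinach only: max(2133/539, 7.7/4.0) = 3.957 servings → $4.55.
banana + spinach with both tight: 2.402 servings and 1.805 servings → $2.68.
The minimum over all feasible corners is $2.68.

$2.68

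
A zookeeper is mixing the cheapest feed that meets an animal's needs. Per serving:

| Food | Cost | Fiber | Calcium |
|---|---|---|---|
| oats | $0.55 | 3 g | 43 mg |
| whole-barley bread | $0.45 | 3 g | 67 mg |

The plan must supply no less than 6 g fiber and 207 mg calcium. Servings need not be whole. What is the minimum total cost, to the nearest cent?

$1.39

Minimising a linear cost over {fiber ≥ 6, calcium ≥ 207, servings ≥ 0} — the optimum is at a vertex, using one or two foods.
oats only: max(6/3, 207/43) = 4.814 servings → $2.65.
whole-barley bread only: max(6/3, 207/67) = 3.09 servings → $1.39.
oats + whole-barley bread: the both-tight solution has a negative serving — not a feasible corner.
Cheapest feasible corner: $1.39.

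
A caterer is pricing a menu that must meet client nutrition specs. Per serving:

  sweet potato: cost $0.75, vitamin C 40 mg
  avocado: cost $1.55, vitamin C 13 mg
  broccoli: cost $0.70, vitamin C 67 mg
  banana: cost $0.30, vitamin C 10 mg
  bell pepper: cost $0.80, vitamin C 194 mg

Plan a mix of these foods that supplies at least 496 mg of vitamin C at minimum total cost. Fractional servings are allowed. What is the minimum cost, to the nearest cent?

Cost per mg of vitamin C: bell pepper $0.0041, broccoli $0.0104, sweet potato $0.0187, banana $0.0300, avocado $0.1192.
With no serving limits, use only bell pepper: 496 mg / 194 mg = 2.557 servings × $0.80 = $2.05.

$2.05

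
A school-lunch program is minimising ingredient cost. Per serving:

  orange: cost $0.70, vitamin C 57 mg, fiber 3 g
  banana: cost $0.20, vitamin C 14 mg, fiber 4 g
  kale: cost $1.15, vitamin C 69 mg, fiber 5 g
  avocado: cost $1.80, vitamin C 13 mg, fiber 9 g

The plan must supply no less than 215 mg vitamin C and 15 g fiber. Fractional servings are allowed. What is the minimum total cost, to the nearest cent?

$2.67

The cheapest plan sits at a corner of the feasible region — with two constraints it uses at most two foods.
orange only: max(215/57, 15/3) = 5 servings → $3.50.
banana only: max(215/14, 15/4) = 15.36 servings → $3.07.
kale only: max(215/69, 15/5) = 3.116 servings → $3.58.
avocado only: max(215/13, 15/9) = 16.54 servings → $29.77.
orange + banana with both tight: 3.495 servings and 1.129 servings → $2.67.
orange + kale with both tight: 0.5128 servings and 2.692 servings → $3.46.
orange + avocado with both tight: 3.671 servings and 0.443 servings → $3.37.
banana + kale with both targets exact would need a negative amount; discard.
banana + avocado with both targets exact would need a negative amount; discard.
kale + avocado: intersection lies outside the first quadrant.
The minimum over all feasible corners is $2.67.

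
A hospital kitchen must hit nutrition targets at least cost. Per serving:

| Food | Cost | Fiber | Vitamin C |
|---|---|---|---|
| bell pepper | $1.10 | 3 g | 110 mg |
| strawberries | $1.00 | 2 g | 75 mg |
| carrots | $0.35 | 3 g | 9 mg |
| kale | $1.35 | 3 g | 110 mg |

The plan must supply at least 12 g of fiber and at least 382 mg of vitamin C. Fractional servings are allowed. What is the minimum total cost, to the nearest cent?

A basic optimal solution has at most two foods positive. Try each food alone and each pair with both targets met exactly.
bell pepper only: max(12/3, 382/110) = 4 servings → $4.40.
strawberries only: max(12/2, 382/75) = 6 servings → $6.00.
carrots only: max(12/3, 382/9) = 42.44 servings → $14.86.
kale only: max(12/3, 382/110) = 4 servings → $5.40.
bell pepper + strawberries with both targets exact would need a negative amount; discard.
bell pepper + carrots with both tight: 3.426 servings and 0.5743 servings → $3.97.
bell pepper + kale (both tight): parallel constraints — no distinct corner.
strawberries + carrots with both tight: 5.014 servings and 0.657 servings → $5.24.
strawberries + kale: the both-tight solution has a negative serving — not a feasible corner.
carrots + kale with both tight: 0.5743 servings and 3.426 servings → $4.83.
So the least-cost plan costs $3.97.

$3.97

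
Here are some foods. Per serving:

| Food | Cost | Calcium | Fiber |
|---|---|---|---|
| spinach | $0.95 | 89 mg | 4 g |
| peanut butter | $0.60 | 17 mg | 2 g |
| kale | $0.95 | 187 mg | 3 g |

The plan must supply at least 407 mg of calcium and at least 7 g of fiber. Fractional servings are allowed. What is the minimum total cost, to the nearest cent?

$2.16

Compare the cost at each extreme point of the feasible region.
spinach only: max(407/89, 7/4) = 4.573 servings → $4.34.
peanut butter only: max(407/17, 7/2) = 23.94 servings → $14.36.
kale only: max(407/187, 7/3) = 2.333 servings → $2.22.
spinach + peanut butter with both targets exact would need a negative amount; discard.
spinach + kale with both tight: 0.183 servings and 2.089 servings → $2.16.
peanut butter + kale with both tight: 0.2724 servings and 2.152 servings → $2.21.
The minimum over all feasible corners is $2.16.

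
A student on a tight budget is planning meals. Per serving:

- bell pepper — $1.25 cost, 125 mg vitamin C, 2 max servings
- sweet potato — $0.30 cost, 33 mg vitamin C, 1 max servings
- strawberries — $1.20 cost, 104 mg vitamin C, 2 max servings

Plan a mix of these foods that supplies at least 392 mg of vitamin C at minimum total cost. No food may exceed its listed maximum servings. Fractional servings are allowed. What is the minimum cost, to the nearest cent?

Cost per mg of vitamin C: sweet potato $0.0091, bell pepper $0.0100, strawberries $0.0115.
Take 1 serving of sweet potato: +33.0 mg vitamin C for $0.30 (total $0.30, still need 359.0 mg).
Take 2 servings of bell pepper: +250.0 mg vitamin C for $2.50 (total $2.80, still need 109.0 mg).
Take 1.048 servings of strawberries: +109.0 mg vitamin C for $1.26 (total $4.06, still need 0.0 mg).
Filling from the cheapest source first is optimal under one linear minimum: $4.06.

$4.06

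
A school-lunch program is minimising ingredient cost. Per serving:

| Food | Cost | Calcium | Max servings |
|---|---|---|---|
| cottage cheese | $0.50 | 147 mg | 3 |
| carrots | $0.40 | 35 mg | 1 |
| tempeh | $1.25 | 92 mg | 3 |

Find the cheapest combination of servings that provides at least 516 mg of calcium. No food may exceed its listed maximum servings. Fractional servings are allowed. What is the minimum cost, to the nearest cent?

$2.44

Cost per mg of calcium: cottage cheese $0.0034, carrots $0.0114, tempeh $0.0136.
Take 3 servings of cottage cheese: +441.0 mg calcium for $1.50 (total $1.50, still need 75.0 mg).
Take 1 serving of carrots: +35.0 mg calcium for $0.40 (total $1.90, still need 40.0 mg).
Take 0.4348 servings of tempeh: +40.0 mg calcium for $0.54 (total $2.44, still need 0.0 mg).
Filling from the cheapest source first is optimal under one linear minimum: $2.44.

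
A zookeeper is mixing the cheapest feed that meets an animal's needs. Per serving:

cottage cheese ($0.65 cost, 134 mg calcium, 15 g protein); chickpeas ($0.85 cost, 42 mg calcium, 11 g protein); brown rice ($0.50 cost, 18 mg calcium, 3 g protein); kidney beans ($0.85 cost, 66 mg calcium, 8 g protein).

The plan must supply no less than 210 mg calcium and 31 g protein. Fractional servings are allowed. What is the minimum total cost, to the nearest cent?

$1.34

For a min-cost LP with two ≥-constraints, a basic feasible solution has at most two positive variables.
cottage cheese only: max(210/134, 31/15) = 2.067 servings → $1.34.
chickpeas only: max(210/42, 31/11) = 5 servings → $4.25.
brown rice only: max(210/18, 31/3) = 11.67 servings → $5.83.
kidney beans only: max(210/66, 31/8) = 3.875 servings → $3.29.
cottage cheese + chickpeas with both tight: 1.194 servings and 1.19 servings → $1.79.
cottage cheese + brown rice with both tight: 0.5455 servings and 7.606 servings → $4.16.
cottage cheese + kidney beans with both targets exact would need a negative amount; discard.
chickpeas + brown rice: the both-tight solution has a negative serving — not a feasible corner.
chickpeas + kidney beans with both tight: 0.9385 servings and 2.585 servings → $2.99.
brown rice + kidney beans with both tight: 6.778 servings and 1.333 servings → $4.52.
So the least-cost plan costs $1.34.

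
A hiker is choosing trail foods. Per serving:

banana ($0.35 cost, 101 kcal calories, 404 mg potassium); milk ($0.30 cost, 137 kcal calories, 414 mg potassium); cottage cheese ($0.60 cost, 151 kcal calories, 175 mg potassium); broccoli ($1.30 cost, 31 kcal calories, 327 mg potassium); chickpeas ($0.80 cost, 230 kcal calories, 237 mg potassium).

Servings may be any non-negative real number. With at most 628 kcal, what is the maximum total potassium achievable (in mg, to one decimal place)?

Potassium per kcal: broccoli 10.55, banana 4, milk 3.022, cottage cheese 1.159, chickpeas 1.03.
With no serving limits, spend the whole calories allowance on broccoli: 628 kcal / 31 kcal × 327 mg = 6624.4 mg.

6624.4 mg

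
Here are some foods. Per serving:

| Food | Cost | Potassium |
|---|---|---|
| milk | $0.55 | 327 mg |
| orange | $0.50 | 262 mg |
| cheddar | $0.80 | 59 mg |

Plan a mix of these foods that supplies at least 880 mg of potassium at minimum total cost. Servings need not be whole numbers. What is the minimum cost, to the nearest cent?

Cost per mg of potassium: milk $0.0017, orange $0.0019, cheddar $0.0136.
With no serving limits, use only milk: 880 mg / 327 mg = 2.691 servings × $0.55 = $1.48.

$1.48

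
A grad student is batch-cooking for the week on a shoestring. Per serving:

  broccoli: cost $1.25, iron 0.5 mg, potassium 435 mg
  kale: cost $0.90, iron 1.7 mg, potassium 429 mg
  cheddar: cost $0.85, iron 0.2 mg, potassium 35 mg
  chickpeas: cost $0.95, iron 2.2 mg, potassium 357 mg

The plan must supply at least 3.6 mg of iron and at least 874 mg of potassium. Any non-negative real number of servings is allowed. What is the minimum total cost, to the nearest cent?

$1.87

An LP optimum is at a vertex; with two nutrient constraints at most two foods are used. Check each candidate.
broccoli only: max(3.6/0.5, 874/435) = 7.2 servings → $9.00.
kale only: max(3.6/1.7, 874/429) = 2.118 servings → $1.91.
cheddar only: max(3.6/0.2, 874/35) = 24.97 servings → $21.23.
chickpeas only: max(3.6/2.2, 874/357) = 2.448 servings → $2.33.
broccoli + kale with both targets exact would need a negative amount; discard.
broccoli + cheddar with both tight: 0.7022 servings and 16.24 servings → $14.69.
broccoli + chickpeas with both tight: 0.819 servings and 1.45 servings → $2.40.
kale + cheddar with both tight: 1.856 servings and 2.228 servings → $3.56.
kale + chickpeas with both tight: 1.893 servings and 0.1739 servings → $1.87.
cheddar + chickpeas with both targets exact would need a negative amount; discard.
Cheapest feasible corner: $1.87.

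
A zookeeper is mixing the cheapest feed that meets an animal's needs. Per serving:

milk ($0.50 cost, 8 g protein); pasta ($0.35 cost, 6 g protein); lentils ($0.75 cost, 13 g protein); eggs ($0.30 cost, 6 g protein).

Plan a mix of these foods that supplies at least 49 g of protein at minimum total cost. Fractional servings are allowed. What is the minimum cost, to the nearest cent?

$2.45

Cost per g of protein: eggs $0.0500, lentils $0.0577, pasta $0.0583, milk $0.0625.
With no serving limits, use only eggs: 49 g / 6 g = 8.167 servings × $0.30 = $2.45.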